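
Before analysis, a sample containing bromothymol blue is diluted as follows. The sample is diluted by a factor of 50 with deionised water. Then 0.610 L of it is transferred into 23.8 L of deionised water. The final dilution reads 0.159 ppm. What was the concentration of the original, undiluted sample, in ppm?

318 ppm

Overall dilution factor = 50 × 40.02 = 2001.
Original = 0.159 ppm × 2001 = 318 ppm.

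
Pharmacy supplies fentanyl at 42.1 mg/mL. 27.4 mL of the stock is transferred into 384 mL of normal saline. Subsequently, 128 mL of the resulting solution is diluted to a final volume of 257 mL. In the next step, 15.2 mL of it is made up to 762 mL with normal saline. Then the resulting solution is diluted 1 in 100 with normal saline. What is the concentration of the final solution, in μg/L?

279 μg/L

Overall dilution factor = 15.01 × 2.008 × 50.13 × 100 = 1.51 × 10⁵.
42.1 mg/mL / 1.51 × 10⁵ = 2.79 × 10⁻⁴ mg/mL = 279 μg/L.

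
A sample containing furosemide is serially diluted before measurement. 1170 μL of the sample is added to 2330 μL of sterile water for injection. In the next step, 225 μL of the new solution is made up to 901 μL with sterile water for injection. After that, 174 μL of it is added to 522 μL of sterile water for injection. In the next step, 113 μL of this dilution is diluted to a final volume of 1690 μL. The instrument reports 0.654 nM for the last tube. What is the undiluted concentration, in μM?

0.469 μM

Overall dilution factor = 2.991 × 4.004 × 4 × 14.96 = 717.
Original = 0.654 nM × 717 = 469 nM = 0.469 μM.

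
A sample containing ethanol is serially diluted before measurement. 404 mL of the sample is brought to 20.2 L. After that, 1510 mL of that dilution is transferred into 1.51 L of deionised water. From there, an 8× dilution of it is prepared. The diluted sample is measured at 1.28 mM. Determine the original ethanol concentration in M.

Overall dilution factor = 50 × 2 × 8 = 800.
Original = 1.28 mM × 800 = 1024 mM = 1.02 M.

1.02 M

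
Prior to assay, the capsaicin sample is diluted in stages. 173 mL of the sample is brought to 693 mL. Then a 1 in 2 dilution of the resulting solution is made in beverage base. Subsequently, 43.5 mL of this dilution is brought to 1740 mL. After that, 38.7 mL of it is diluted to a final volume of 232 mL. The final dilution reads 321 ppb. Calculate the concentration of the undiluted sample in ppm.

Overall dilution factor = 4.006 × 2 × 40 × 5.995 = 1921.
Original = 321 ppb × 1921 = 6.17 × 10⁵ ppb = 617 ppm.

617 ppm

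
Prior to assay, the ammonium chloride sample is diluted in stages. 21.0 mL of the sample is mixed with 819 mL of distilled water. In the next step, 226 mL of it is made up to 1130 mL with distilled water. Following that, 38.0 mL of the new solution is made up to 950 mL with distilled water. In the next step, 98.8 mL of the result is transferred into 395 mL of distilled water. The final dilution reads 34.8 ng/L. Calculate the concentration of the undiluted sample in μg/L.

Overall dilution factor = 40 × 5 × 25 × 4.998 = 2.50 × 10⁴.
Original = 34.8 ng/L × 2.50 × 10⁴ = 8.70 × 10⁵ ng/L = 870 μg/L.

870 μg/L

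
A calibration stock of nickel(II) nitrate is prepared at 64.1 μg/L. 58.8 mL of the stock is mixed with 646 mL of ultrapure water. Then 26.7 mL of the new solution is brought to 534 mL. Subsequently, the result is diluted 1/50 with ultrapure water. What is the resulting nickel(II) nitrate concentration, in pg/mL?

Overall dilution factor = 11.99 × 20 × 50 = 1.20 × 10⁴.
64.1 μg/L / 1.20 × 10⁴ = 5.35 × 10⁻³ μg/L = 5.35 pg/mL.

5.35 pg/mL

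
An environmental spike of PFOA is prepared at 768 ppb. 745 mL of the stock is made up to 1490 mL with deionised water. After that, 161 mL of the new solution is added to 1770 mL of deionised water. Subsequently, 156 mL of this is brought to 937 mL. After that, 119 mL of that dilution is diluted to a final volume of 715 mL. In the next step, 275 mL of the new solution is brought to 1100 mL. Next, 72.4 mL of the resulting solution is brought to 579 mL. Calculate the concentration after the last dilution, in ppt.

27.7 ppt

Overall dilution factor = 2 × 11.99 × 6.006 × 6.008 × 4 × 7.997 = 2.77 × 10⁴.
768 ppb / 2.77 × 10⁴ = 0.0277 ppb = 27.7 ppt.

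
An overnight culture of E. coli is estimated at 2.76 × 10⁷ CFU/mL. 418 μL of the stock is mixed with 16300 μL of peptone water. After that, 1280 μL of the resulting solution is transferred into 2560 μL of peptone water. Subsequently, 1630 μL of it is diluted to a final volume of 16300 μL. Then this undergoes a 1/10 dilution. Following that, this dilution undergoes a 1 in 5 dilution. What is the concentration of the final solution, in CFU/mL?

460 CFU/mL

Overall dilution factor = 40.00 × 3 × 10 × 10 × 5 = 6.00 × 10⁴.
2.76 × 10⁷ CFU/mL / 6.00 × 10⁴ = 460 CFU/mL.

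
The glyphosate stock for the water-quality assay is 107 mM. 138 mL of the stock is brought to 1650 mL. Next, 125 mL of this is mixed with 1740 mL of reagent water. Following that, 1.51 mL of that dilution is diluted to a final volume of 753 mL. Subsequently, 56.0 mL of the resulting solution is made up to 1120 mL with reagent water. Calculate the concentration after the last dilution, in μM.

Overall dilution factor = 11.96 × 14.92 × 498.7 × 20 = 1.78 × 10⁶.
107 mM / 1.78 × 10⁶ = 6.01 × 10⁻⁵ mM = 0.0601 μM.

0.0601 μM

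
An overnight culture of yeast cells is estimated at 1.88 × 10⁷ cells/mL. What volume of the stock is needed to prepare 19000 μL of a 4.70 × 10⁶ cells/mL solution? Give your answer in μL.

V₁ = C₂V₂/C₁ = 4.70 × 10⁶ × 19000 / 1.88 × 10⁷ = 4750 μL.

4750 μL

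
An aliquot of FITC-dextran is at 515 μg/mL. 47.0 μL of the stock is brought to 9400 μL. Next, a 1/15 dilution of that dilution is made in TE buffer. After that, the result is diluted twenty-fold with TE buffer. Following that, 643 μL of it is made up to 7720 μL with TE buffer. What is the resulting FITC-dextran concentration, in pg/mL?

Overall dilution factor = 200 × 15 × 20 × 12.01 = 7.20 × 10⁵.
515 μg/mL / 7.20 × 10⁵ = 7.15 × 10⁻⁴ μg/mL = 715 pg/mL.

715 pg/mL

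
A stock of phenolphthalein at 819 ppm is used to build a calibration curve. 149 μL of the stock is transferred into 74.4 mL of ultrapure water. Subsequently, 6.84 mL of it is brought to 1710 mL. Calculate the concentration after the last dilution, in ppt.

Overall dilution factor = 500.3 × 250 = 1.25 × 10⁵.
819 ppm / 1.25 × 10⁵ = 6.55 × 10⁻³ ppm = 6550 ppt.

6550 ppt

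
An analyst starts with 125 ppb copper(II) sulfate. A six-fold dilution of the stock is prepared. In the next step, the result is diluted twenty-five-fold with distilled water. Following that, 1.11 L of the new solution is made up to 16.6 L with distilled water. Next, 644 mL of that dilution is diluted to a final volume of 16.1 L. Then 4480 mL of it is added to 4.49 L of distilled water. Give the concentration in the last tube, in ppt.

Overall dilution factor = 6 × 25 × 14.95 × 25 × 2.002 = 1.12 × 10⁵.
125 ppb / 1.12 × 10⁵ = 1.11 × 10⁻³ ppb = 1.11 ppt.

1.11 ppt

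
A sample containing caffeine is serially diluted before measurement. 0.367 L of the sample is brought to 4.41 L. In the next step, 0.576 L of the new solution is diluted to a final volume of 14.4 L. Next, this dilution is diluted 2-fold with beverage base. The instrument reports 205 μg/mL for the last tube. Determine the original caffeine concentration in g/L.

123 g/L

Overall dilution factor = 12.02 × 25 × 2 = 601.
Original = 205 μg/mL × 601 = 1.23 × 10⁵ μg/mL = 123 g/L.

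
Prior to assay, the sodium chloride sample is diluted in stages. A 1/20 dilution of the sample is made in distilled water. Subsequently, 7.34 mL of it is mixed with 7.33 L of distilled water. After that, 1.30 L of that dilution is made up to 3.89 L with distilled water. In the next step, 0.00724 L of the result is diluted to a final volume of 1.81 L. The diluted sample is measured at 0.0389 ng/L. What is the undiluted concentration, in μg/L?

582 μg/L

Overall dilution factor = 20 × 999.6 × 2.992 × 250 = 1.50 × 10⁷.
Original = 0.0389 ng/L × 1.50 × 10⁷ = 5.82 × 10⁵ ng/L = 582 μg/L.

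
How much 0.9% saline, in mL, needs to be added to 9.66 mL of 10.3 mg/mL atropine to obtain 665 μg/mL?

665 μg/mL = 0.665 mg/mL.
V₂ = C₁V₁/C₂ = 10.3 × 9.66 / 0.665 = 150 mL.
Diluent to add = V₂ − V₁ = 150 − 9.66 = 140 mL.

140 mL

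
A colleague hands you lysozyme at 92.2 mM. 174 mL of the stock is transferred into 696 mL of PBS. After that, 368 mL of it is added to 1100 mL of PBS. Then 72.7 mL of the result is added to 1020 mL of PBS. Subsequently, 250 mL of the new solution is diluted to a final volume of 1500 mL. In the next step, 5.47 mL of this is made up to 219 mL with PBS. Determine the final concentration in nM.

1280 nM

Overall dilution factor = 5 × 3.989 × 15.03 × 6 × 40.04 = 7.20 × 10⁴.
92.2 mM / 7.20 × 10⁴ = 1.28 × 10⁻³ mM = 1280 nM.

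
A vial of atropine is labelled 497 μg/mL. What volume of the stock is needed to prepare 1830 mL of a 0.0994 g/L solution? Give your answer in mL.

366 mL

0.0994 g/L = 99.4 μg/mL.
V₁ = C₂V₂/C₁ = 99.4 × 1830 / 497 = 366 mL.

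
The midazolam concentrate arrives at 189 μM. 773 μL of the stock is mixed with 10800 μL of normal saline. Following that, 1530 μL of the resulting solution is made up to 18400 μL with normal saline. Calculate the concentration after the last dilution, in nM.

Overall dilution factor = 14.97 × 12.03 = 180.
189 μM / 180 = 1.05 μM = 1050 nM.

1050 nM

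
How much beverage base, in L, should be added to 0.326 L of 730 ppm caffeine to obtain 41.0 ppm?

V₂ = C₁V₁/C₂ = 730 × 0.326 / 41.0 = 5.80 L.
Diluent to add = V₂ − V₁ = 5.80 − 0.326 = 5.48 L.

5.48 L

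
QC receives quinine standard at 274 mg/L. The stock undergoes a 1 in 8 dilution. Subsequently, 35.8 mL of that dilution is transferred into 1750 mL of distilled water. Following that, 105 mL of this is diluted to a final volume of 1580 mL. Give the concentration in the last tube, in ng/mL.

45.6 ng/mL

Overall dilution factor = 8 × 49.88 × 15.05 = 6005.
274 mg/L / 6005 = 0.0456 mg/L = 45.6 ng/mL.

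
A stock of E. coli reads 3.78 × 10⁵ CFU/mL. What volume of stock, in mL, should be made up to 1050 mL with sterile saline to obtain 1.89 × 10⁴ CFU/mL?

V₁ = C₂V₂/C₁ = 1.89 × 10⁴ × 1050 / 3.78 × 10⁵ = 52.5 mL.

52.5 mL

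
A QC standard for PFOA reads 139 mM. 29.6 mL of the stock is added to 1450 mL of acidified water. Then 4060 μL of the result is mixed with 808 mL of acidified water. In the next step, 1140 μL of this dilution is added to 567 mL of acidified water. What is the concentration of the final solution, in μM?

0.0279 μM

Overall dilution factor = 49.99 × 200.0 × 498.4 = 4.98 × 10⁶.
139 mM / 4.98 × 10⁶ = 2.79 × 10⁻⁵ mM = 0.0279 μM.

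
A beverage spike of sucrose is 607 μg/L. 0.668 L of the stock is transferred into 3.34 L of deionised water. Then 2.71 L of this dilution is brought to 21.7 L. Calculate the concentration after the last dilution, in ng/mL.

Overall dilution factor = 6 × 8.007 = 48.0.
607 μg/L / 48.0 = 12.6 μg/L = 12.6 ng/mL.

12.6 ng/mL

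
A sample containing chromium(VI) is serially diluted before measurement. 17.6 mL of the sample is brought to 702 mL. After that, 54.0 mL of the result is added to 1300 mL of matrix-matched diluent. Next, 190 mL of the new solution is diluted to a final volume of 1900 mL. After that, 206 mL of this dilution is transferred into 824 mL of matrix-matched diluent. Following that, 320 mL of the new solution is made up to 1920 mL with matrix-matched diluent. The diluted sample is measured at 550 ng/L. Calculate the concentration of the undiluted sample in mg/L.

Overall dilution factor = 39.89 × 25.07 × 10 × 5 × 6 = 3.00 × 10⁵.
Original = 550 ng/L × 3.00 × 10⁵ = 1.65 × 10⁸ ng/L = 165 mg/L.

165 mg/L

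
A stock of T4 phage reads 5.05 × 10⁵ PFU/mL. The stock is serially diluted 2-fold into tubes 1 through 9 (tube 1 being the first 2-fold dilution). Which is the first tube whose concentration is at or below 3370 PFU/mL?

Tube n has concentration 5.05 × 10⁵ PFU/mL / 2ⁿ.
Need 2ⁿ ≥ 5.05 × 10⁵ PFU/mL / 3370 PFU/mL = 150, so n ≥ 7.23.
First such tube: n = 8.

tube 8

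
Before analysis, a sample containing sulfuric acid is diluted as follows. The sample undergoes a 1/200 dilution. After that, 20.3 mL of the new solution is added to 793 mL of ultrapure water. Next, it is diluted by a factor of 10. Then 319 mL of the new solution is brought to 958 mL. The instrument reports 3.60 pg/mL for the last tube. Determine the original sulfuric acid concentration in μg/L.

866 μg/L

Overall dilution factor = 200 × 40.06 × 10 × 3.003 = 2.41 × 10⁵.
Original = 3.60 pg/mL × 2.41 × 10⁵ = 8.66 × 10⁵ pg/mL = 866 μg/L.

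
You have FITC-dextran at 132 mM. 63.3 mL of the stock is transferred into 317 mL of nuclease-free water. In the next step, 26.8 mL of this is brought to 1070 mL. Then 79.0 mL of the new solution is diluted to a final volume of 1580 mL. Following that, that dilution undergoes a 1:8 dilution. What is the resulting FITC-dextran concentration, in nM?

3440 nM

Overall dilution factor = 6.008 × 39.93 × 20 × 8 = 3.84 × 10⁴.
132 mM / 3.84 × 10⁴ = 3.44 × 10⁻³ mM = 3440 nM.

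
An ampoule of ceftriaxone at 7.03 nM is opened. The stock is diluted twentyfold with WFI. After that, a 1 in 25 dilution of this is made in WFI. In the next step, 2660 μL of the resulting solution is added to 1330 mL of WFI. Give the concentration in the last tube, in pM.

Overall dilution factor = 20 × 25 × 501 = 2.50 × 10⁵.
7.03 nM / 2.50 × 10⁵ = 2.81 × 10⁻⁵ nM = 0.0281 pM.

0.0281 pM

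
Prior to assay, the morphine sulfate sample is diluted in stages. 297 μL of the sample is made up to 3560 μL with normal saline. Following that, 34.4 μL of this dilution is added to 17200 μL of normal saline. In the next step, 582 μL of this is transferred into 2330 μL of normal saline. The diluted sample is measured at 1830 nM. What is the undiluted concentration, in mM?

55.0 mM

Overall dilution factor = 11.99 × 501 × 5.003 = 3.00 × 10⁴.
Original = 1830 nM × 3.00 × 10⁴ = 5.50 × 10⁷ nM = 55.0 mM.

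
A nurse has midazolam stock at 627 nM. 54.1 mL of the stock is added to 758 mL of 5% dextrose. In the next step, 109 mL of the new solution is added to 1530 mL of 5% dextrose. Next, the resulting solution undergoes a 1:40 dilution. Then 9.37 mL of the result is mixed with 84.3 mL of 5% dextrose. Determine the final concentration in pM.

Overall dilution factor = 15.01 × 15.04 × 40 × 9.997 = 9.03 × 10⁴.
627 nM / 9.03 × 10⁴ = 6.95 × 10⁻³ nM = 6.95 pM.

6.95 pM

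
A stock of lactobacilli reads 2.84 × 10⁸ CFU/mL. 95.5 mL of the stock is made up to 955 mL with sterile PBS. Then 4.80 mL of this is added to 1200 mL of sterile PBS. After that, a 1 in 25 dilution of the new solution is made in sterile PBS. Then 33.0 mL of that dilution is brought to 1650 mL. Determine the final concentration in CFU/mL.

Overall dilution factor = 10 × 251 × 25 × 50 = 3.14 × 10⁶.
2.84 × 10⁸ CFU/mL / 3.14 × 10⁶ = 90.5 CFU/mL.

90.5 CFU/mL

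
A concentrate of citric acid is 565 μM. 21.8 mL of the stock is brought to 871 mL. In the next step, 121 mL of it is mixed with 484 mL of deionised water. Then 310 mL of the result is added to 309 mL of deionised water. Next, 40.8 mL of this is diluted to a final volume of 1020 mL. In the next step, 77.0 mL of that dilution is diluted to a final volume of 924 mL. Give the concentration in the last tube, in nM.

4.72 nM

Overall dilution factor = 39.95 × 5 × 1.997 × 25 × 12 = 1.20 × 10⁵.
565 μM / 1.20 × 10⁵ = 4.72 × 10⁻³ μM = 4.72 nM.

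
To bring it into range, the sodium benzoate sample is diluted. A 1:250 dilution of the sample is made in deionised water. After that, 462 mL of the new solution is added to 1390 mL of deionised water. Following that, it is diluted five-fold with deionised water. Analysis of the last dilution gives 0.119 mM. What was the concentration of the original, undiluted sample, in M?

Overall dilution factor = 250 × 4.009 × 5 = 5011.
Original = 0.119 mM × 5011 = 596 mM = 0.596 M.

0.596 M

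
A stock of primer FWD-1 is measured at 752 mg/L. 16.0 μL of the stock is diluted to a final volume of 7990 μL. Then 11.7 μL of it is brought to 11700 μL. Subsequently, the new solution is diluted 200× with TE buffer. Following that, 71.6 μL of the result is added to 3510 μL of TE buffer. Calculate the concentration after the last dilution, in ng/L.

Overall dilution factor = 499.4 × 1000 × 200 × 50.02 = 5.00 × 10⁹.
752 mg/L / 5.00 × 10⁹ = 1.51 × 10⁻⁷ mg/L = 0.151 ng/L.

0.151 ng/L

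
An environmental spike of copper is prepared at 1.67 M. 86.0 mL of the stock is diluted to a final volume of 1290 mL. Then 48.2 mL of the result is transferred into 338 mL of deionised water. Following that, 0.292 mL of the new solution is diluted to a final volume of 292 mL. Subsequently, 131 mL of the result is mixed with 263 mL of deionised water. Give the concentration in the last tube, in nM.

Overall dilution factor = 15 × 8.012 × 1000 × 3.008 = 3.61 × 10⁵.
1.67 M / 3.61 × 10⁵ = 4.62 × 10⁻⁶ M = 4620 nM.

4620 nM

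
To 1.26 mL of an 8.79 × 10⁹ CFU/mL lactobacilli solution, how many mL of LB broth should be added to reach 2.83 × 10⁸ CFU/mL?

37.9 mL

V₂ = C₁V₁/C₂ = 8.79 × 10⁹ × 1.26 / 2.83 × 10⁸ = 39.1 mL.
Diluent to add = V₂ − V₁ = 39.1 − 1.26 = 37.9 mL.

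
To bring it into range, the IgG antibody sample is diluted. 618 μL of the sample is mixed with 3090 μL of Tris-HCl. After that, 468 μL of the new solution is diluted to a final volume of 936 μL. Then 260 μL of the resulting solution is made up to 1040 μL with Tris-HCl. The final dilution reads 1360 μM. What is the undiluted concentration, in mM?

Overall dilution factor = 6 × 2 × 4 = 48.0.
Original = 1360 μM × 48.0 = 6.53 × 10⁴ μM = 65.3 mM.

65.3 mM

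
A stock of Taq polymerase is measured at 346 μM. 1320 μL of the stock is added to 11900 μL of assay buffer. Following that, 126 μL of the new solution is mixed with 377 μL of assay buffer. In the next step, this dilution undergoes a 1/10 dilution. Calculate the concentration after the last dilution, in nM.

Overall dilution factor = 10.02 × 3.992 × 10 = 400.
346 μM / 400 = 0.865 μM = 865 nM.

865 nM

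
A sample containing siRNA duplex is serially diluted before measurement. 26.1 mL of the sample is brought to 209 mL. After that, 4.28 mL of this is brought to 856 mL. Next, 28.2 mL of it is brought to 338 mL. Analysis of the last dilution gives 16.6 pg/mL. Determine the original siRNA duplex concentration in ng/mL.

319 ng/mL

Overall dilution factor = 8.008 × 200 × 11.99 = 1.92 × 10⁴.
Original = 16.6 pg/mL × 1.92 × 10⁴ = 3.19 × 10⁵ pg/mL = 319 ng/mL.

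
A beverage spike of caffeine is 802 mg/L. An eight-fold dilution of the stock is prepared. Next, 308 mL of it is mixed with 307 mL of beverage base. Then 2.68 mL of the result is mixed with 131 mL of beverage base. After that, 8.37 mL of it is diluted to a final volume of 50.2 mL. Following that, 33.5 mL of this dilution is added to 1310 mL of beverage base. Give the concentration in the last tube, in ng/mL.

Overall dilution factor = 8 × 1.997 × 49.88 × 5.998 × 40.10 = 1.92 × 10⁵.
802 mg/L / 1.92 × 10⁵ = 4.18 × 10⁻³ mg/L = 4.18 ng/mL.

4.18 ng/mL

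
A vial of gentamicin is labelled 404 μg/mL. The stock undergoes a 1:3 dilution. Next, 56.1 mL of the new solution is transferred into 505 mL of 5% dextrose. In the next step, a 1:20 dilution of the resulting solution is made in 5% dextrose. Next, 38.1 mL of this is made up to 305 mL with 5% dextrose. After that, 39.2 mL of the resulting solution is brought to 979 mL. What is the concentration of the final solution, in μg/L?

Overall dilution factor = 3 × 10.00 × 20 × 8.005 × 24.97 = 1.20 × 10⁵.
404 μg/mL / 1.20 × 10⁵ = 3.37 × 10⁻³ μg/mL = 3.37 μg/L.

3.37 μg/L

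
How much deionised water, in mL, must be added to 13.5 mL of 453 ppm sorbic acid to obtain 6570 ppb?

917 mL

6570 ppb = 6.57 ppm.
V₂ = C₁V₁/C₂ = 453 × 13.5 / 6.57 = 931 mL.
Diluent to add = V₂ − V₁ = 931 − 13.5 = 917 mL.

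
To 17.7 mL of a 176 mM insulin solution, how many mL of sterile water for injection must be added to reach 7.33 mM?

V₂ = C₁V₁/C₂ = 176 × 17.7 / 7.33 = 425 mL.
Diluent to add = V₂ − V₁ = 425 − 17.7 = 407 mL.

407 mL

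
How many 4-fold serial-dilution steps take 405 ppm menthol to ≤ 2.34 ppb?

9

Need 4ⁿ ≥ 1.73 × 10⁵, so n ≥ log(1.73 × 10⁵)/log(4) = 8.70.
Minimum whole steps: n = 9.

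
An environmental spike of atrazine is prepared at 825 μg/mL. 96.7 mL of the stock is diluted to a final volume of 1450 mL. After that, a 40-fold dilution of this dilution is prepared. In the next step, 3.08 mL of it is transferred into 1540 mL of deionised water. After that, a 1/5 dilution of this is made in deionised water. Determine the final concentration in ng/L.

Overall dilution factor = 14.99 × 40 × 501 × 5 = 1.50 × 10⁶.
825 μg/mL / 1.50 × 10⁶ = 5.49 × 10⁻⁴ μg/mL = 549 ng/L.

549 ng/L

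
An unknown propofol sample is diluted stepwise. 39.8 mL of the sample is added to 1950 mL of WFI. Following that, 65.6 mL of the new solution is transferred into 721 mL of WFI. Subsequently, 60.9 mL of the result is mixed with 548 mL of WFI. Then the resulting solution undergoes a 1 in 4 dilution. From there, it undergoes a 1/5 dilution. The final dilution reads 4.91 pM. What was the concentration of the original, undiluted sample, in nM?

Overall dilution factor = 49.99 × 11.99 × 9.998 × 4 × 5 = 1.20 × 10⁵.
Original = 4.91 pM × 1.20 × 10⁵ = 5.89 × 10⁵ pM = 589 nM.

589 nM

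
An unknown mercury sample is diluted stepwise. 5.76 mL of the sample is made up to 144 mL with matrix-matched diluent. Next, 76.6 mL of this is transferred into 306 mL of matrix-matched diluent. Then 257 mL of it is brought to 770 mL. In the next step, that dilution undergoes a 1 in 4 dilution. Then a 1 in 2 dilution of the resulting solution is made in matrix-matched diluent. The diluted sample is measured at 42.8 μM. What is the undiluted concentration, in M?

Overall dilution factor = 25 × 4.995 × 2.996 × 4 × 2 = 2993.
Original = 42.8 μM × 2993 = 1.28 × 10⁵ μM = 0.128 M.

0.128 M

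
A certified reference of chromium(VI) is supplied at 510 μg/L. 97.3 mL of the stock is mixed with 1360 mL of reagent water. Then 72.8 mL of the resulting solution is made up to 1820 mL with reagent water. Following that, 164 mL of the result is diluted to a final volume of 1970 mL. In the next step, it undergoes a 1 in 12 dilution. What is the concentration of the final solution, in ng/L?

Overall dilution factor = 14.98 × 25 × 12.01 × 12 = 5.40 × 10⁴.
510 μg/L / 5.40 × 10⁴ = 9.45 × 10⁻³ μg/L = 9.45 ng/L.

9.45 ng/L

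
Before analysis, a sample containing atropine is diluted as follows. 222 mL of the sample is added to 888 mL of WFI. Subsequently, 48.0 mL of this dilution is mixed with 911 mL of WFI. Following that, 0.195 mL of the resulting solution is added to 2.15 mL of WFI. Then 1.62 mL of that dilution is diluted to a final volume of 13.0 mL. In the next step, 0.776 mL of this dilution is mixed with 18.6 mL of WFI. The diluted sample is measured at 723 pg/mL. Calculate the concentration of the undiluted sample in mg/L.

174 mg/L

Overall dilution factor = 5 × 19.98 × 12.03 × 8.025 × 24.97 = 2.41 × 10⁵.
Original = 723 pg/mL × 2.41 × 10⁵ = 1.74 × 10⁸ pg/mL = 174 mg/L.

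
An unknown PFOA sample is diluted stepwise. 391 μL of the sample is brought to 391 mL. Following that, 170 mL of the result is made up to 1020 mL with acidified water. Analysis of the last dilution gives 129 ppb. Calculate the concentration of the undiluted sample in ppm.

Overall dilution factor = 1000 × 6 = 6000.
Original = 129 ppb × 6000 = 7.74 × 10⁵ ppb = 774 ppm.

774 ppm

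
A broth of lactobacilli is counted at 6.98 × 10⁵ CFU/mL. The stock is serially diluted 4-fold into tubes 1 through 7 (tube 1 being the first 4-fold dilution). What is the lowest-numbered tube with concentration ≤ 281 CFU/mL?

tube 6

Tube n has concentration 6.98 × 10⁵ CFU/mL / 4ⁿ.
Need 4ⁿ ≥ 6.98 × 10⁵ CFU/mL / 281 CFU/mL = 2484, so n ≥ 5.64.
First such tube: n = 6.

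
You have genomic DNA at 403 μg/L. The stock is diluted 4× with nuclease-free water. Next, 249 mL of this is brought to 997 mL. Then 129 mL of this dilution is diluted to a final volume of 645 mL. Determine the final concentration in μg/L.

5.03 μg/L

Overall dilution factor = 4 × 4.004 × 5 = 80.1.
403 μg/L / 80.1 = 5.03 μg/L.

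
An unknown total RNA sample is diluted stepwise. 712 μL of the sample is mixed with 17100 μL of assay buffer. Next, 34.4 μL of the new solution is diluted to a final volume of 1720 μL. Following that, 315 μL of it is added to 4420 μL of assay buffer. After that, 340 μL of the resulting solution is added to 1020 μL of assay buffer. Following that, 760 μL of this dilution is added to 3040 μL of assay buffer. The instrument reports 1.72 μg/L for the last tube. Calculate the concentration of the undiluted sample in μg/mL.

Overall dilution factor = 25.02 × 50 × 15.03 × 4 × 5 = 3.76 × 10⁵.
Original = 1.72 μg/L × 3.76 × 10⁵ = 6.47 × 10⁵ μg/L = 647 μg/mL.

647 μg/mL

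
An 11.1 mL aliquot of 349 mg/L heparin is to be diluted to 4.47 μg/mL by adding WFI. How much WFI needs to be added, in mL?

856 mL

4.47 μg/mL = 4.47 mg/L.
V₂ = C₁V₁/C₂ = 349 × 11.1 / 4.47 = 867 mL.
Diluent to add = V₂ − V₁ = 867 − 11.1 = 856 mL.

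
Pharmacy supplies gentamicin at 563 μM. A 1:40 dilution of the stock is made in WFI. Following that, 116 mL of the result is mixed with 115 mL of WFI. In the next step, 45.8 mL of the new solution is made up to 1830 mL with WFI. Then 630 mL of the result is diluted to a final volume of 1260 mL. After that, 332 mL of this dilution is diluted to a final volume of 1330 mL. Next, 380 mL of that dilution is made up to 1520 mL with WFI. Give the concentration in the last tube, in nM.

Overall dilution factor = 40 × 1.991 × 39.96 × 2 × 4.006 × 4 = 1.02 × 10⁵.
563 μM / 1.02 × 10⁵ = 5.52 × 10⁻³ μM = 5.52 nM.

5.52 nM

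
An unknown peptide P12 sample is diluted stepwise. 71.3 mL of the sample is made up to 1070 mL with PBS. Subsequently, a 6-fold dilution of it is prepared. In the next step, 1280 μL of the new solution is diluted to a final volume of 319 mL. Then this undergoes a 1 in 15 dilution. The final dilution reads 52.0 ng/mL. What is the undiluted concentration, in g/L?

Overall dilution factor = 15.01 × 6 × 249.2 × 15 = 3.37 × 10⁵.
Original = 52.0 ng/mL × 3.37 × 10⁵ = 1.75 × 10⁷ ng/mL = 17.5 g/L.

17.5 g/L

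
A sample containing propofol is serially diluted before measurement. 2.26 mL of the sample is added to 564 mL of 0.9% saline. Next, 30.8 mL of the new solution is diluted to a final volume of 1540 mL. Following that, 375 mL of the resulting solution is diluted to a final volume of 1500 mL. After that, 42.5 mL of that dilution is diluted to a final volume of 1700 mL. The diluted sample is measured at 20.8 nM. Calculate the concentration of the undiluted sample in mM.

41.7 mM

Overall dilution factor = 250.6 × 50 × 4 × 40 = 2.00 × 10⁶.
Original = 20.8 nM × 2.00 × 10⁶ = 4.17 × 10⁷ nM = 41.7 mM.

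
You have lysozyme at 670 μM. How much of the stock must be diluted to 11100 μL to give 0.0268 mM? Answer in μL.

444 μL

0.0268 mM = 26.8 μM.
V₁ = C₂V₂/C₁ = 26.8 × 11100 / 670 = 444 μL.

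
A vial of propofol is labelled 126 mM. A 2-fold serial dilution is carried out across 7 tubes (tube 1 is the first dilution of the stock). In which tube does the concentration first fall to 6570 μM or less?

Tube n has concentration 126 mM / 2ⁿ.
Need 2ⁿ ≥ 126 mM / 6570 μM = 19.2, so n ≥ 4.26.
First such tube: n = 5.

tube 5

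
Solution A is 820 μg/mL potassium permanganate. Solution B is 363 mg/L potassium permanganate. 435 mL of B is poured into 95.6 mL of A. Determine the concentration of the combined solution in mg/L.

445 mg/L

C_B = 363 mg/L = 363 μg/mL.
C_mix = (C_A·V_A + C_B·V_B)/(V_A + V_B) = (820×95.6 + 363×435) / 530.6 = 445 μg/mL = 445 mg/L.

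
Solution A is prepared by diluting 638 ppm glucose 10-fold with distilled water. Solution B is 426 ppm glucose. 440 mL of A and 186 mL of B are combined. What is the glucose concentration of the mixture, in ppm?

C_A = 638 ppm / 10 = 63.8 ppm.
C_mix = (C_A·V_A + C_B·V_B)/(V_A + V_B) = (63.8×440 + 426×186) / 626.0 = 171 ppm.

171 ppm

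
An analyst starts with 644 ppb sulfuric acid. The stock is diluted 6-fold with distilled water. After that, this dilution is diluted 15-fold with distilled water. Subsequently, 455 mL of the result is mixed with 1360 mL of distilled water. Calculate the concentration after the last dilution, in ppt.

Overall dilution factor = 6 × 15 × 3.989 = 359.
644 ppb / 359 = 1.79 ppb = 1790 ppt.

1790 ppt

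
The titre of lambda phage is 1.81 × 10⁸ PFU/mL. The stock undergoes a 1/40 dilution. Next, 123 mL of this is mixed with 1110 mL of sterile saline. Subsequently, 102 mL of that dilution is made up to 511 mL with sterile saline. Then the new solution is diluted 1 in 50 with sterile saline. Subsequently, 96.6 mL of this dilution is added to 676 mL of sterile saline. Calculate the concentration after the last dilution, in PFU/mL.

225 PFU/mL

Overall dilution factor = 40 × 10.02 × 5.010 × 50 × 7.998 = 8.03 × 10⁵.
1.81 × 10⁸ PFU/mL / 8.03 × 10⁵ = 225 PFU/mL.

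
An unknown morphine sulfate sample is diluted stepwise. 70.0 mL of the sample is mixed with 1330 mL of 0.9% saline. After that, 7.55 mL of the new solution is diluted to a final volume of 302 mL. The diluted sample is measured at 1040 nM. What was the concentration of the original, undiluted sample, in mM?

Overall dilution factor = 20 × 40 = 800.
Original = 1040 nM × 800 = 8.32 × 10⁵ nM = 0.832 mM.

0.832 mM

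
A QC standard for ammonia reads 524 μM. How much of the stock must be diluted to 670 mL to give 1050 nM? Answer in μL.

1050 nM = 1.05 μM.
V₁ = C₂V₂/C₁ = 1.05 × 670 / 524 = 1.34 mL = 1340 μL.

1340 μL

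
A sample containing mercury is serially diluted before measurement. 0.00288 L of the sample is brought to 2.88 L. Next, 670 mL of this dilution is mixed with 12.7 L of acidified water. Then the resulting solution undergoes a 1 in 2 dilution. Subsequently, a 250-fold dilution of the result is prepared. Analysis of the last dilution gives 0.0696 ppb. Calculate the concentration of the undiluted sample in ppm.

694 ppm

Overall dilution factor = 1000 × 19.96 × 2 × 250 = 9.98 × 10⁶.
Original = 0.0696 ppb × 9.98 × 10⁶ = 6.94 × 10⁵ ppb = 694 ppm.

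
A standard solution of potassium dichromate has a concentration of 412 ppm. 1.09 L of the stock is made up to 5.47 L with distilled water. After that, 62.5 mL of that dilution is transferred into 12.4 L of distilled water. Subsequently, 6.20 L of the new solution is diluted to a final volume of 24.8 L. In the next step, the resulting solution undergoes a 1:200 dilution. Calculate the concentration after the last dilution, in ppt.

515 ppt

Overall dilution factor = 5.018 × 199.4 × 4 × 200 = 8.01 × 10⁵.
412 ppm / 8.01 × 10⁵ = 5.15 × 10⁻⁴ ppm = 515 ppt.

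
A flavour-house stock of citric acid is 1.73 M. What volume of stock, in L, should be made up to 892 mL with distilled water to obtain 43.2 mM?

0.0223 L

43.2 mM = 0.0432 M.
V₁ = C₂V₂/C₁ = 0.0432 × 892 / 1.73 = 22.3 mL = 0.0223 L.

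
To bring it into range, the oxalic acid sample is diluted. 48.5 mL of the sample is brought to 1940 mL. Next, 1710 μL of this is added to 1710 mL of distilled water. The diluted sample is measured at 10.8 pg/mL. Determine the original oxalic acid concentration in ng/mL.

Overall dilution factor = 40 × 1001 = 4.00 × 10⁴.
Original = 10.8 pg/mL × 4.00 × 10⁴ = 4.32 × 10⁵ pg/mL = 432 ng/mL.

432 ng/mL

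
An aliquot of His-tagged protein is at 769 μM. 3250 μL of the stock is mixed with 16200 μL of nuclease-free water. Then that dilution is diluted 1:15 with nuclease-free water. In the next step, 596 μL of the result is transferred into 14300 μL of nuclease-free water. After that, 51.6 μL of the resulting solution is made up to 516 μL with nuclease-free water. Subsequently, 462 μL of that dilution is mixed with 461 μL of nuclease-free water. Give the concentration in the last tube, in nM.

Overall dilution factor = 5.985 × 15 × 24.99 × 10 × 1.998 = 4.48 × 10⁴.
769 μM / 4.48 × 10⁴ = 0.0172 μM = 17.2 nM.

17.2 nM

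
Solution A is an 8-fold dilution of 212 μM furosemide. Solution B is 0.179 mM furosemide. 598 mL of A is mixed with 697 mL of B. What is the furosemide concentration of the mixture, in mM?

0.109 mM

C_A = 212 μM / 8 = 26.5 μM.
C_B = 0.179 mM = 179 μM.
C_mix = (C_A·V_A + C_B·V_B)/(V_A + V_B) = (26.5×598 + 179×697) / 1295 = 109 μM = 0.109 mM.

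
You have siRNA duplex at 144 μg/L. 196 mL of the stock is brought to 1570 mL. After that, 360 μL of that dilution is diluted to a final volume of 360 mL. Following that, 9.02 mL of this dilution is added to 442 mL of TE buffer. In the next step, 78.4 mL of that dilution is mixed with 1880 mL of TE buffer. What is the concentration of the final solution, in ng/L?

Overall dilution factor = 8.010 × 1000 × 50.00 × 24.98 = 1.00 × 10⁷.
144 μg/L / 1.00 × 10⁷ = 1.44 × 10⁻⁵ μg/L = 0.0144 ng/L.

0.0144 ng/L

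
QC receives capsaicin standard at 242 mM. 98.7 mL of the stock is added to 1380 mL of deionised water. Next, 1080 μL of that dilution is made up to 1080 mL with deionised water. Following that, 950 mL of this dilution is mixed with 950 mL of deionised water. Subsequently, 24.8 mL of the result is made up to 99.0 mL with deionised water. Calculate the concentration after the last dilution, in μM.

2.02 μM

Overall dilution factor = 14.98 × 1000 × 2 × 3.992 = 1.20 × 10⁵.
242 mM / 1.20 × 10⁵ = 2.02 × 10⁻³ mM = 2.02 μM.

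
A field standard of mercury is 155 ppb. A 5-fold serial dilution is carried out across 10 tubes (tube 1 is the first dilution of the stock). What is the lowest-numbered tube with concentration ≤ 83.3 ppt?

tube 5

Tube n has concentration 155 ppb / 5ⁿ.
Need 5ⁿ ≥ 155 ppb / 83.3 ppt = 1861, so n ≥ 4.68.
First such tube: n = 5.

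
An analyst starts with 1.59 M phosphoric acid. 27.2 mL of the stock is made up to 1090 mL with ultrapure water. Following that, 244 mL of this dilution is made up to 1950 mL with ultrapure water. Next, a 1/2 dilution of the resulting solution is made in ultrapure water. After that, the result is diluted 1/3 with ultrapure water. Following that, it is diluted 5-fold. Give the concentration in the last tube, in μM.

Overall dilution factor = 40.07 × 7.992 × 2 × 3 × 5 = 9608.
1.59 M / 9608 = 1.65 × 10⁻⁴ M = 165 μM.

165 μM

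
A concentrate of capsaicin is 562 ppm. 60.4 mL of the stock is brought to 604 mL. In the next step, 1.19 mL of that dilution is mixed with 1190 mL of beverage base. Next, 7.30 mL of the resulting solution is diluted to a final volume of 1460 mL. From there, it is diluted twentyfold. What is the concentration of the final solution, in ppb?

0.0140 ppb

Overall dilution factor = 10 × 1001 × 200 × 20 = 4.00 × 10⁷.
562 ppm / 4.00 × 10⁷ = 1.40 × 10⁻⁵ ppm = 0.0140 ppb.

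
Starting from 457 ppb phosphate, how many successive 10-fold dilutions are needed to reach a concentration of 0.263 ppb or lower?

Need 10ⁿ ≥ 1738, so n ≥ log(1738)/log(10) = 3.24.
Minimum whole steps: n = 4.

4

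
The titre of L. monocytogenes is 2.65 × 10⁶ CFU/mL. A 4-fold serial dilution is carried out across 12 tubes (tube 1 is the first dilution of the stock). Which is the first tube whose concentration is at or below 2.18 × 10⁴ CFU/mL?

tube 4

Tube n has concentration 2.65 × 10⁶ CFU/mL / 4ⁿ.
Need 4ⁿ ≥ 2.65 × 10⁶ CFU/mL / 2.18 × 10⁴ CFU/mL = 122, so n ≥ 3.46.
First such tube: n = 4.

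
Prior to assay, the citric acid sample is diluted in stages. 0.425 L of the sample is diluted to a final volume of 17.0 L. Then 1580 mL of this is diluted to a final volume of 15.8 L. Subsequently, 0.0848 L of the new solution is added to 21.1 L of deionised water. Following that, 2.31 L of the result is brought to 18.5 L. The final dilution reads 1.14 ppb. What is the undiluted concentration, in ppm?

Overall dilution factor = 40 × 10 × 249.8 × 8.009 = 8.00 × 10⁵.
Original = 1.14 ppb × 8.00 × 10⁵ = 9.12 × 10⁵ ppb = 912 ppm.

912 ppm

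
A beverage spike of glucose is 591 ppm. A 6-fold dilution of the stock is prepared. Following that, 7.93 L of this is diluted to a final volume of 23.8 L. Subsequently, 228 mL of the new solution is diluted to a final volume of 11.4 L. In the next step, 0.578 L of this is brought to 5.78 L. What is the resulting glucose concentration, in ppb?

65.6 ppb

Overall dilution factor = 6 × 3.001 × 50 × 10 = 9004.
591 ppm / 9004 = 0.0656 ppm = 65.6 ppb.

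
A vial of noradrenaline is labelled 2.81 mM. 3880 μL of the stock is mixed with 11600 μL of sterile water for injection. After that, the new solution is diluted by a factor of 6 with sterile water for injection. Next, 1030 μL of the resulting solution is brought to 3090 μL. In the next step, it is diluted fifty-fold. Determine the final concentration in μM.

Overall dilution factor = 3.990 × 6 × 3 × 50 = 3591.
2.81 mM / 3591 = 7.83 × 10⁻⁴ mM = 0.783 μM.

0.783 μM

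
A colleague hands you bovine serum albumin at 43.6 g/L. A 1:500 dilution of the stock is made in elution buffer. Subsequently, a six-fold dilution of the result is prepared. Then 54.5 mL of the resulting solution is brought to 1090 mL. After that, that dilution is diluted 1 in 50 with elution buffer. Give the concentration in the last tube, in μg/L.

Overall dilution factor = 500 × 6 × 20 × 50 = 3.00 × 10⁶.
43.6 g/L / 3.00 × 10⁶ = 1.45 × 10⁻⁵ g/L = 14.5 μg/L.

14.5 μg/L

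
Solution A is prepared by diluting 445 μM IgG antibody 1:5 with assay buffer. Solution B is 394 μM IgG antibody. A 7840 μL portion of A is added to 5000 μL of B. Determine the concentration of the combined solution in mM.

0.208 mM

C_A = 445 μM / 5 = 89.0 μM.
C_mix = (C_A·V_A + C_B·V_B)/(V_A + V_B) = (89.0×7840 + 394×5000) / 12840 = 208 μM = 0.208 mM.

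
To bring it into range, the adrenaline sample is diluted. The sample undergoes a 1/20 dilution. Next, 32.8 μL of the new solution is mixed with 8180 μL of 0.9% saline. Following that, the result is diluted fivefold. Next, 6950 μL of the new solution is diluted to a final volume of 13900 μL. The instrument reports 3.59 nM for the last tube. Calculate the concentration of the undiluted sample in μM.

180 μM

Overall dilution factor = 20 × 250.4 × 5 × 2 = 5.01 × 10⁴.
Original = 3.59 nM × 5.01 × 10⁴ = 1.80 × 10⁵ nM = 180 μM.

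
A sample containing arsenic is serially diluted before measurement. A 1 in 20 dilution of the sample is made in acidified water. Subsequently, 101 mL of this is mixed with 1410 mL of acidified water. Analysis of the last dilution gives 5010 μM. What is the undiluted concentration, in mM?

Overall dilution factor = 20 × 14.96 = 299.
Original = 5010 μM × 299 = 1.50 × 10⁶ μM = 1500 mM.

1500 mM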